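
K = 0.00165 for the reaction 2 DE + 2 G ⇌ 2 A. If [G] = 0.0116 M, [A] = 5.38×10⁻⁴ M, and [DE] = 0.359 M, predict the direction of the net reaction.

Q = [A]² / ([DE]²·[G]²) = (5.38×10⁻⁴)² / ((0.359)²·(0.0116)²) = 0.0167
Q = 0.0167 > K = 0.00165, so the reverse reaction proceeds.

reverse (toward reactants)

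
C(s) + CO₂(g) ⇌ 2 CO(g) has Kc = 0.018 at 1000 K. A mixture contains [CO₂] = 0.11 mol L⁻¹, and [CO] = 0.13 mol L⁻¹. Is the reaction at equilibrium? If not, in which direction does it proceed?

(C is a pure solid — omitted from Qc.)
Qc = [CO]² / [CO₂] = (0.13)² / (0.11) = 0.15
Qc = 0.15 > Kc = 0.018, so the reverse reaction proceeds.

to the left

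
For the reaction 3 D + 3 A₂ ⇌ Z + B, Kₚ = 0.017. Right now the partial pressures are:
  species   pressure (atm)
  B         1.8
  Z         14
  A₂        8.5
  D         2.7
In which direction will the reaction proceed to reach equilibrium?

Qₚ = P(Z)·P(B) / (P(D)³·P(A₂)³) = (14)·(1.8) / ((2.7)³·(8.5)³) = 0.0021
Qₚ = 0.0021 < Kₚ = 0.017, so the forward reaction proceeds.

to the right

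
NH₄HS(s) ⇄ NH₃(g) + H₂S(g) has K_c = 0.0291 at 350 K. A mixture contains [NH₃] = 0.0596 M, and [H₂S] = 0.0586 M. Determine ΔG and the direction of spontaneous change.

(NH₄HS is a pure solid — omitted from Q_c.)
Q_c = [NH₃]·[H₂S] = (0.0596)·(0.0586) = 0.00349
ΔG = RT ln(Q_c/K_c) = (8.314 J mol⁻¹ K⁻¹)(350 K) × ln(0.00349/0.0291)
   = (2.910 kJ/mol)(-2.121) = -6.17 kJ/mol
ΔG < 0, so the forward reaction is spontaneous (proceeds forward).

ΔG = -6.17 kJ/mol; the forward reaction is spontaneous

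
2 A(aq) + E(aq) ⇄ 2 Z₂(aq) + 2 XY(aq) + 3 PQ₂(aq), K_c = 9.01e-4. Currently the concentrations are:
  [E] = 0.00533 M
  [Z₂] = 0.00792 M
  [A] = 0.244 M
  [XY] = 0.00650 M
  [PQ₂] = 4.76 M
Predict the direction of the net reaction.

Q_c = [Z₂]²·[XY]²·[PQ₂]³ / ([A]²·[E]) = (0.00792)²·(0.00650)²·(4.76)³ / ((0.244)²·(0.00533)) = 9.01e-4
Q_c = 9.01e-4 = K_c, so the system is already at equilibrium.

no net change (already at equilibrium)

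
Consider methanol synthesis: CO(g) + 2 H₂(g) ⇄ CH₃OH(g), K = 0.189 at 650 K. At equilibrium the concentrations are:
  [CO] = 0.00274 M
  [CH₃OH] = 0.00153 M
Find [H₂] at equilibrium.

At equilibrium, K = [CH₃OH] / ([CO]·[H₂]²) = 0.189.
(0.00153) / ((0.00274)·([H₂])²) = 0.189
[H₂]² = 2.95 ⇒ [H₂] = 1.72 M

[H₂] = 1.72 M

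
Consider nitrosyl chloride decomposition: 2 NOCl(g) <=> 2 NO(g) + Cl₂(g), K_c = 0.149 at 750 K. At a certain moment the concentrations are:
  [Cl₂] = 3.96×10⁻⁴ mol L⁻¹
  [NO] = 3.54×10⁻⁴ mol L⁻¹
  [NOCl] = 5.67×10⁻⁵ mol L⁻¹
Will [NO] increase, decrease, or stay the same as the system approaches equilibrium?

increase

Q_c = [NO]²·[Cl₂] / [NOCl]² = (3.54×10⁻⁴)²·(3.96×10⁻⁴) / (5.67×10⁻⁵)² = 0.0154
Q_c = 0.0154 < K_c = 0.149: net forward reaction.
NO is a product, so it increases.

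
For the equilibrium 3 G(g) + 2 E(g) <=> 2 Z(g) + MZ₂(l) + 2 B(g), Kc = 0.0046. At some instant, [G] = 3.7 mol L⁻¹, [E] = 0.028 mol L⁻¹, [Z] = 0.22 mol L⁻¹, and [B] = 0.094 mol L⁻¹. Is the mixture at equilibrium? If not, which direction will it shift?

no; Q > K, reaction proceeds in reverse

(MZ₂ is a pure liquid — omitted from Qc.)
Qc = [Z]²·[B]² / ([G]³·[E]²) = (0.22)²·(0.094)² / ((3.7)³·(0.028)²) = 0.011
Qc = 0.011 > Kc = 0.0046: net reverse reaction.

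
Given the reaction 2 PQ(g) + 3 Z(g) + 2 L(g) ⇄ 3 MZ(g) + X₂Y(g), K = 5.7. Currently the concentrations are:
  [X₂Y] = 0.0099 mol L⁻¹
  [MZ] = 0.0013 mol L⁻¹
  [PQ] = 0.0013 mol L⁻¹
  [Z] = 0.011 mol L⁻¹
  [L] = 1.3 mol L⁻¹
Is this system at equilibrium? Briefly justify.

Q = [MZ]³·[X₂Y] / ([PQ]²·[Z]³·[L]²) = (0.0013)³·(0.0099) / ((0.0013)²·(0.011)³·(1.3)²) = 5.7
Q = 5.7 = K; the system is at equilibrium.

yes, at equilibrium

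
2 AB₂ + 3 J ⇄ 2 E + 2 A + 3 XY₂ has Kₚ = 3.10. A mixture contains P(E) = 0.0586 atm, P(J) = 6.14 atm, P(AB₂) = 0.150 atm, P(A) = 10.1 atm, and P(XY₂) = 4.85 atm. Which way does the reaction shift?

toward reactants

Qₚ = P(E)²·P(A)²·P(XY₂)³ / (P(AB₂)²·P(J)³) = (0.0586)²·(10.1)²·(4.85)³ / ((0.150)²·(6.14)³) = 7.67
Qₚ = 7.67 > Kₚ = 3.10, so the reverse reaction proceeds.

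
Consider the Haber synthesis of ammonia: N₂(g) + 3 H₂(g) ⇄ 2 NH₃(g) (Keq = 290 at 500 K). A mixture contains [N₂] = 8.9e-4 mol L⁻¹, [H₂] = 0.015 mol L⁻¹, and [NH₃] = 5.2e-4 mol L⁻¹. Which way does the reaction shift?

toward products

Q = [NH₃]² / ([N₂]·[H₂]³) = (5.2e-4)² / ((8.9e-4)·(0.015)³) = 90
Q = 90 < Keq = 290, so the forward reaction proceeds.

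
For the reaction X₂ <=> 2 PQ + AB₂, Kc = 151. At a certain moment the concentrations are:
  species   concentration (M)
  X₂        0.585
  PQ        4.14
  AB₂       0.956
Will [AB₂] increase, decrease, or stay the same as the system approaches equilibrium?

Qc = [PQ]²·[AB₂] / [X₂] = (4.14)²·(0.956) / (0.585) = 28.0
Qc = 28.0 < Kc = 151: net forward reaction.
AB₂ is a product, so it increases.

increase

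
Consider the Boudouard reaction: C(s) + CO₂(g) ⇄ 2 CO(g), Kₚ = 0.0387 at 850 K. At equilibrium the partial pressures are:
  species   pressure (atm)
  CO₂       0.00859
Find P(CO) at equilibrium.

P(CO) = 0.0182 atm

(C is a pure solid — omitted from Kₚ.)
At equilibrium, Kₚ = P(CO)² / P(CO₂) = 0.0387.
(P(CO))² / (0.00859) = 0.0387
P(CO)² = 3.32×10⁻⁴ ⇒ P(CO) = 0.0182 atm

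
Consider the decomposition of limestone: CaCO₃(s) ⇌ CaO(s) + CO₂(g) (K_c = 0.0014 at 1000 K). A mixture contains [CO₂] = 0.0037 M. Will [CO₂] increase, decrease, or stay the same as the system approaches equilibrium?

decrease

(CaCO₃, CaO are pure solids — omitted from Q_c.)
Q_c = [CO₂] = 0.0037
Q_c = 0.0037 > K_c = 0.0014: net reverse reaction.
CO₂ is a product, so it decreases.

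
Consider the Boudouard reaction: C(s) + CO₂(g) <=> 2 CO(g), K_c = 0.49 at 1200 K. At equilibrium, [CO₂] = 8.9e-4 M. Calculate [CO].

[CO] = 0.021 M

(C is a pure solid — omitted from K_c.)
At equilibrium, K_c = [CO]² / [CO₂] = 0.49.
([CO])² / (8.9e-4) = 0.49
[CO]² = 4.36e-4 ⇒ [CO] = 0.021 M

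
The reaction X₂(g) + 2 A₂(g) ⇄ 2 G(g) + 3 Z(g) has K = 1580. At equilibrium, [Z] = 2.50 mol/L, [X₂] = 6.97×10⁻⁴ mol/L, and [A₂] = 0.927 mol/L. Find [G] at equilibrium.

At equilibrium, K = [G]²·[Z]³ / ([X₂]·[A₂]²) = 1580.
([G])²·(2.50)³ / ((6.97×10⁻⁴)·(0.927)²) = 1580
[G]² = 0.0606 ⇒ [G] = 0.246 mol/L

[G] = 0.246 mol/L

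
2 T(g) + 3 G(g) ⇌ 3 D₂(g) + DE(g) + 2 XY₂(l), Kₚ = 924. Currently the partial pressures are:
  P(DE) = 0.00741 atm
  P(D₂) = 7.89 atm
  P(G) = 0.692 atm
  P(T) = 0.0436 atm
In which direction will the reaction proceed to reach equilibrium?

in the reverse direction

(XY₂ is a pure liquid — omitted from Qₚ.)
Qₚ = P(D₂)³·P(DE) / (P(T)²·P(G)³) = (7.89)³·(0.00741) / ((0.0436)²·(0.692)³) = 5780
Qₚ = 5780 > Kₚ = 924, so the reverse reaction proceeds.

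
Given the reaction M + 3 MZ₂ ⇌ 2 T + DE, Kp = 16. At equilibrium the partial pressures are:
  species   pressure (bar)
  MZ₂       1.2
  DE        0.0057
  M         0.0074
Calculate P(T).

P(T) = 6.0 bar

At equilibrium, Kp = P(T)²·P(DE) / (P(M)·P(MZ₂)³) = 16.
(P(T))²·(0.0057) / ((0.0074)·(1.2)³) = 16
P(T)² = 35.9 ⇒ P(T) = 6.0 bar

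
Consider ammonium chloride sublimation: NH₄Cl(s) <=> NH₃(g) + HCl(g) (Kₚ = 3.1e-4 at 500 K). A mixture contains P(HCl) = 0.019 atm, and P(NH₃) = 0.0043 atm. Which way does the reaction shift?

in the forward direction

(NH₄Cl is a pure solid — omitted from Qₚ.)
Qₚ = P(NH₃)·P(HCl) = (0.0043)·(0.019) = 8.2e-5
Qₚ = 8.2e-5 < Kₚ = 3.1e-4, so the forward reaction proceeds.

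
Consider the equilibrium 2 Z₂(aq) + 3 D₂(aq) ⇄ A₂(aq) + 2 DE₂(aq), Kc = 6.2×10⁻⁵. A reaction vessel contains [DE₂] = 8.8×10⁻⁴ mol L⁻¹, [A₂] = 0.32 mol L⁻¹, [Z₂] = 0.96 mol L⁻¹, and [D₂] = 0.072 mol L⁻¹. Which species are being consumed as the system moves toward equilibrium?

Qc = [A₂]·[DE₂]² / ([Z₂]²·[D₂]³) = (0.32)·(8.8×10⁻⁴)² / ((0.96)²·(0.072)³) = 7.2×10⁻⁴
Qc = 7.2×10⁻⁴ > Kc = 6.2×10⁻⁵: net reverse reaction.

A₂, DE₂ (products)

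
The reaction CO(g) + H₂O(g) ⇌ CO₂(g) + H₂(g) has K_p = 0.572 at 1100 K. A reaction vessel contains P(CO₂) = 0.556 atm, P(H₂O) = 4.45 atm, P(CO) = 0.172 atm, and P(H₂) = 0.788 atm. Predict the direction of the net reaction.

Q_p = P(CO₂)·P(H₂) / (P(CO)·P(H₂O)) = (0.556)·(0.788) / ((0.172)·(4.45)) = 0.572
Q_p = 0.572 = K_p, so the system is already at equilibrium.

no net change (already at equilibrium)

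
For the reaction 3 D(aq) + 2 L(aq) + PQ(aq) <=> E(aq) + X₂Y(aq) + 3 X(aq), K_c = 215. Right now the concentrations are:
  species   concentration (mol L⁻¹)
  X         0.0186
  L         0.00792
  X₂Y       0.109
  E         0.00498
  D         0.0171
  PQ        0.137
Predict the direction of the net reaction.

Q_c = [E]·[X₂Y]·[X]³ / ([D]³·[L]²·[PQ]) = (0.00498)·(0.109)·(0.0186)³ / ((0.0171)³·(0.00792)²·(0.137)) = 81.3
Q_c = 81.3 < K_c = 215, so the forward reaction proceeds.

to the right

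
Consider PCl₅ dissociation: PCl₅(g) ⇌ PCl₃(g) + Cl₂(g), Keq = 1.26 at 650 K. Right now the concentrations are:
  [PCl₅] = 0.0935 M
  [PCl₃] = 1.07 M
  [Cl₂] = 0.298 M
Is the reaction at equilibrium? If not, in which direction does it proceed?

to the left

Q = [PCl₃]·[Cl₂] / [PCl₅] = (1.07)·(0.298) / (0.0935) = 3.41
Q = 3.41 > Keq = 1.26, so the reverse reaction proceeds.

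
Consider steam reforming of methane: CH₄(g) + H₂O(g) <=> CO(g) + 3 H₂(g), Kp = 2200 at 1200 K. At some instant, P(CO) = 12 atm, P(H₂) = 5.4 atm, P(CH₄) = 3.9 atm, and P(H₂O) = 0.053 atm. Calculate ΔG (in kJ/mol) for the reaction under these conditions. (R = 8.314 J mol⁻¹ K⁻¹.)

Qp = P(CO)·P(H₂)³ / (P(CH₄)·P(H₂O)) = (12)·(5.4)³ / ((3.9)·(0.053)) = 9140
ΔG = RT ln(Qp/Kp) = (8.314 J mol⁻¹ K⁻¹)(1200 K) × ln(9140/2200)
   = (9.977 kJ/mol)(1.424) = 14.2 kJ/mol
ΔG > 0, so the forward reaction is non-spontaneous (proceeds in reverse).

ΔG = 14.2 kJ/mol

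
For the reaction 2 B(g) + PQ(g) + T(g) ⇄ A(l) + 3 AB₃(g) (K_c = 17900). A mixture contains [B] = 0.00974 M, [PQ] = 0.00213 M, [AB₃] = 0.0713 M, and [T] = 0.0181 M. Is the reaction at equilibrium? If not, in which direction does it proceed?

toward reactants

(A is a pure liquid — omitted from Q_c.)
Q_c = [AB₃]³ / ([B]²·[PQ]·[T]) = (0.0713)³ / ((0.00974)²·(0.00213)·(0.0181)) = 99100
Q_c = 99100 > K_c = 17900, so the reverse reaction proceeds.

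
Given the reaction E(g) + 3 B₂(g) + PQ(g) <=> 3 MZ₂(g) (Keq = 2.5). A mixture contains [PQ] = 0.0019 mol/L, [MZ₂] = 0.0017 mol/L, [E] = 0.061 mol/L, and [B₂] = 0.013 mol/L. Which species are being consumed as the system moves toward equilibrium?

MZ₂ (products)

Q = [MZ₂]³ / ([E]·[B₂]³·[PQ]) = (0.0017)³ / ((0.061)·(0.013)³·(0.0019)) = 19
Q = 19 > Keq = 2.5: net reverse reaction.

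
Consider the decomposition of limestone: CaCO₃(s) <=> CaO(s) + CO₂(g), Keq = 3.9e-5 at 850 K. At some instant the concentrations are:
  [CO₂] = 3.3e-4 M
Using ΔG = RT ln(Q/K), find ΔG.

ΔG = 15.1 kJ/mol

(CaCO₃, CaO are pure solids — omitted from Q.)
Q = [CO₂] = 3.30e-4
ΔG = RT ln(Q/Keq) = (8.314 J mol⁻¹ K⁻¹)(850 K) × ln(3.30e-4/3.9e-5)
   = (7.067 kJ/mol)(2.136) = 15.1 kJ/mol
ΔG > 0, so the forward reaction is non-spontaneous (proceeds in reverse).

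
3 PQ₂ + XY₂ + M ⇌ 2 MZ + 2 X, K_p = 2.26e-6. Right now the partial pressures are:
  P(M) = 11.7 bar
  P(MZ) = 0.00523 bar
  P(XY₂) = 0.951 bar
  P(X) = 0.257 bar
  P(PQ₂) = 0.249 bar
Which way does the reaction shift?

toward reactants

Q_p = P(MZ)²·P(X)² / (P(PQ₂)³·P(XY₂)·P(M)) = (0.00523)²·(0.257)² / ((0.249)³·(0.951)·(11.7)) = 1.05e-5
Q_p = 1.05e-5 > K_p = 2.26e-6, so the reverse reaction proceeds.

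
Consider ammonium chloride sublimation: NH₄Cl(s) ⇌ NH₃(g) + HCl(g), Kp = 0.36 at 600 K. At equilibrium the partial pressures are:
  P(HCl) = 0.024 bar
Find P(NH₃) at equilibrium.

P(NH₃) = 15 bar

(NH₄Cl is a pure solid — omitted from Kp.)
At equilibrium, Kp = P(NH₃)·P(HCl) = 0.36.
(P(NH₃))·(0.024) = 0.36
P(NH₃) = 15.0 = 15 bar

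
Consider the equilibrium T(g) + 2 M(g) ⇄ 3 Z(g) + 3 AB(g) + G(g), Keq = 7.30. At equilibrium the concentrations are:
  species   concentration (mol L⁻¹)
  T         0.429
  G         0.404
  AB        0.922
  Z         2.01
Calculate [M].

At equilibrium, Keq = [Z]³·[AB]³·[G] / ([T]·[M]²) = 7.30.
(2.01)³·(0.922)³·(0.404) / ((0.429)·([M])²) = 7.30
[M]² = 0.821 ⇒ [M] = 0.906 mol L⁻¹

[M] = 0.906 mol L⁻¹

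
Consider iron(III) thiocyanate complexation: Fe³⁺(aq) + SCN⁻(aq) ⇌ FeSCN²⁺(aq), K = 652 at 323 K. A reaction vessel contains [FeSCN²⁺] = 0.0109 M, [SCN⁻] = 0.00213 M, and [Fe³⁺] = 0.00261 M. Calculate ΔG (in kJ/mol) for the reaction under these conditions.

ΔG = 2.96 kJ/mol

Q = [FeSCN²⁺] / ([Fe³⁺]·[SCN⁻]) = (0.0109) / ((0.00261)·(0.00213)) = 1960
ΔG = RT ln(Q/K) = (8.314 J mol⁻¹ K⁻¹)(323 K) × ln(1960/652)
   = (2.685 kJ/mol)(1.101) = 2.96 kJ/mol
ΔG > 0, so the forward reaction is non-spontaneous (proceeds in reverse).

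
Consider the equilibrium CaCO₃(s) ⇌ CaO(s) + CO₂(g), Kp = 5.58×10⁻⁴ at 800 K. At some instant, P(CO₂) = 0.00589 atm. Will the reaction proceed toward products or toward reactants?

(CaCO₃, CaO are pure solids — omitted from Qp.)
Qp = P(CO₂) = 0.00589
Qp = 0.00589 > Kp = 5.58×10⁻⁴, so the reverse reaction proceeds.

toward reactants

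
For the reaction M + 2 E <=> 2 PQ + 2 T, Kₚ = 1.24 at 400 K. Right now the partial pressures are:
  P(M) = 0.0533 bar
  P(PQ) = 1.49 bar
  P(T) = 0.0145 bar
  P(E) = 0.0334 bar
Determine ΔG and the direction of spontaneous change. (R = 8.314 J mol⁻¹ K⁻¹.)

ΔG = 6.14 kJ/mol; the forward reaction is non-spontaneous

Qₚ = P(PQ)²·P(T)² / (P(M)·P(E)²) = (1.49)²·(0.0145)² / ((0.0533)·(0.0334)²) = 7.85
ΔG = RT ln(Qₚ/Kₚ) = (8.314 J mol⁻¹ K⁻¹)(400 K) × ln(7.85/1.24)
   = (3.326 kJ/mol)(1.845) = 6.14 kJ/mol
ΔG > 0, so the forward reaction is non-spontaneous (proceeds in reverse).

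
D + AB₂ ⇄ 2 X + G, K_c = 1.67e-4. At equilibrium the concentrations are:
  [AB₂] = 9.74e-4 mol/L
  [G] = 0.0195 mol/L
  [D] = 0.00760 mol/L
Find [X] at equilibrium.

[X] = 2.52e-4 mol/L

At equilibrium, K_c = [X]²·[G] / ([D]·[AB₂]) = 1.67e-4.
([X])²·(0.0195) / ((0.00760)·(9.74e-4)) = 1.67e-4
[X]² = 6.34e-8 ⇒ [X] = 2.52e-4 mol/L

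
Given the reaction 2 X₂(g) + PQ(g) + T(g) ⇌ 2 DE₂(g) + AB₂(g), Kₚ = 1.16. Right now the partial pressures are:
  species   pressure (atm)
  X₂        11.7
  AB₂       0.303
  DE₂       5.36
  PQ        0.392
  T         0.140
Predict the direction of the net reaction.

no net change (already at equilibrium)

Qₚ = P(DE₂)²·P(AB₂) / (P(X₂)²·P(PQ)·P(T)) = (5.36)²·(0.303) / ((11.7)²·(0.392)·(0.140)) = 1.16
Qₚ = 1.16 = Kₚ, so the system is already at equilibrium.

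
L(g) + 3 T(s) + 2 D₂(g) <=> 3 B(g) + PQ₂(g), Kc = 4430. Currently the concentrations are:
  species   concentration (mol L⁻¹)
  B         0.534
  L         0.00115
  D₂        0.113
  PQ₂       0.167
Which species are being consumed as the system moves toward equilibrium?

L, T, D₂ (reactants)

(T is a pure solid — omitted from Qc.)
Qc = [B]³·[PQ₂] / ([L]·[D₂]²) = (0.534)³·(0.167) / ((0.00115)·(0.113)²) = 1730
Qc = 1730 < Kc = 4430: net forward reaction.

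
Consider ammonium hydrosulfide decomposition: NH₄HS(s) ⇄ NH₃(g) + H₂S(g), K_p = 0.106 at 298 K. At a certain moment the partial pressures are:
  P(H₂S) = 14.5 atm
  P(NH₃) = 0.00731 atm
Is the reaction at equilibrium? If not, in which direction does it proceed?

(NH₄HS is a pure solid — omitted from Q_p.)
Q_p = P(NH₃)·P(H₂S) = (0.00731)·(14.5) = 0.106
Q_p = 0.106 = K_p, so the system is already at equilibrium.

neither direction; the system is at equilibrium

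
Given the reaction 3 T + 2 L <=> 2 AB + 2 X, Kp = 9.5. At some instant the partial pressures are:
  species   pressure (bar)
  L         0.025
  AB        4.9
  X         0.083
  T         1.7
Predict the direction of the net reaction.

Qp = P(AB)²·P(X)² / (P(T)³·P(L)²) = (4.9)²·(0.083)² / ((1.7)³·(0.025)²) = 54
Qp = 54 > Kp = 9.5, so the reverse reaction proceeds.

in the reverse direction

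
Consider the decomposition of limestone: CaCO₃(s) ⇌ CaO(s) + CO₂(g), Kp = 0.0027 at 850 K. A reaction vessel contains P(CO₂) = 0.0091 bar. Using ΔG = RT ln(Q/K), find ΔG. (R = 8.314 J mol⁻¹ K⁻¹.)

ΔG = 8.59 kJ/mol

(CaCO₃, CaO are pure solids — omitted from Qp.)
Qp = P(CO₂) = 0.00910
ΔG = RT ln(Qp/Kp) = (8.314 J mol⁻¹ K⁻¹)(850 K) × ln(0.00910/0.0027)
   = (7.067 kJ/mol)(1.215) = 8.59 kJ/mol
ΔG > 0, so the forward reaction is non-spontaneous (proceeds in reverse).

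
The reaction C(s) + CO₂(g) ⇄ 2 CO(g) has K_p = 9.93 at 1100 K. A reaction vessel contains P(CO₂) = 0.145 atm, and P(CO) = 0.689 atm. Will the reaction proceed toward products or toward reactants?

in the forward direction

(C is a pure solid — omitted from Q_p.)
Q_p = P(CO)² / P(CO₂) = (0.689)² / (0.145) = 3.27
Q_p = 3.27 < K_p = 9.93, so the forward reaction proceeds.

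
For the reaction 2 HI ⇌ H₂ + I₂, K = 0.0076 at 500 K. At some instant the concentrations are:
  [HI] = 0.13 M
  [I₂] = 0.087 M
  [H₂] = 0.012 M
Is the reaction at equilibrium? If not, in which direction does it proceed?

toward reactants

Q = [H₂]·[I₂] / [HI]² = (0.012)·(0.087) / (0.13)² = 0.062
Q = 0.062 > K = 0.0076, so the reverse reaction proceeds.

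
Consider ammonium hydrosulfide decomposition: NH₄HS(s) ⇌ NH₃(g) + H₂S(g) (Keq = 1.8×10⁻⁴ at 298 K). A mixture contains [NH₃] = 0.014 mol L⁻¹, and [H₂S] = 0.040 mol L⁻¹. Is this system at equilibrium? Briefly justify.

no; Q > K, reaction proceeds in reverse

(NH₄HS is a pure solid — omitted from Q.)
Q = [NH₃]·[H₂S] = (0.014)·(0.040) = 5.6×10⁻⁴
Q = 5.6×10⁻⁴ > Keq = 1.8×10⁻⁴: net reverse reaction.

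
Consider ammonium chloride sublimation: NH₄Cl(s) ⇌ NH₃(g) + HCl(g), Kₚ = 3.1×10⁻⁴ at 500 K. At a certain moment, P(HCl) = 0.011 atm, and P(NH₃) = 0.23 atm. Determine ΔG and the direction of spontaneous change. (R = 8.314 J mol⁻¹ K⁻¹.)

ΔG = 8.73 kJ/mol; the forward reaction is non-spontaneous

(NH₄Cl is a pure solid — omitted from Qₚ.)
Qₚ = P(NH₃)·P(HCl) = (0.23)·(0.011) = 0.00253
ΔG = RT ln(Qₚ/Kₚ) = (8.314 J mol⁻¹ K⁻¹)(500 K) × ln(0.00253/3.1×10⁻⁴)
   = (4.157 kJ/mol)(2.099) = 8.73 kJ/mol
ΔG > 0, so the forward reaction is non-spontaneous (proceeds in reverse).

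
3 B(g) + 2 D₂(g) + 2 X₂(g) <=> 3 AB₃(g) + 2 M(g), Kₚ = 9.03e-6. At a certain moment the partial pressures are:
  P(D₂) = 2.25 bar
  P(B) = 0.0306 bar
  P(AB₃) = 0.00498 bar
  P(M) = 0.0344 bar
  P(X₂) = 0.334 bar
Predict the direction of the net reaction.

at equilibrium

Qₚ = P(AB₃)³·P(M)² / (P(B)³·P(D₂)²·P(X₂)²) = (0.00498)³·(0.0344)² / ((0.0306)³·(2.25)²·(0.334)²) = 9.03e-6
Qₚ = 9.03e-6 = Kₚ, so the system is already at equilibrium.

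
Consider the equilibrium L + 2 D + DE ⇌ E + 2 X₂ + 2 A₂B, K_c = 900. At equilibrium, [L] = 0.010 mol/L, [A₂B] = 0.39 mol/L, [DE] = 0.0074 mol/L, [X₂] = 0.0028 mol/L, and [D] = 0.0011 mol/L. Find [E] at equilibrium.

[E] = 0.068 mol/L

At equilibrium, K_c = [E]·[X₂]²·[A₂B]² / ([L]·[D]²·[DE]) = 900.
([E])·(0.0028)²·(0.39)² / ((0.010)·(0.0011)²·(0.0074)) = 900
[E] = 0.0676 = 0.068 mol/L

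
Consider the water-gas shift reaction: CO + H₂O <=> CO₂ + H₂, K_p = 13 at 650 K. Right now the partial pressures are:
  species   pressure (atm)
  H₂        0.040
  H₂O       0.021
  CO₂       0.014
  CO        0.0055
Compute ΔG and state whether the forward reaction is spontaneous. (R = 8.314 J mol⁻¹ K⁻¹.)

ΔG = -5.33 kJ/mol; the forward reaction is spontaneous

Q_p = P(CO₂)·P(H₂) / (P(CO)·P(H₂O)) = (0.014)·(0.040) / ((0.0055)·(0.021)) = 4.85
ΔG = RT ln(Q_p/K_p) = (8.314 J mol⁻¹ K⁻¹)(650 K) × ln(4.85/13)
   = (5.404 kJ/mol)(-0.9860) = -5.33 kJ/mol
ΔG < 0, so the forward reaction is spontaneous (proceeds forward).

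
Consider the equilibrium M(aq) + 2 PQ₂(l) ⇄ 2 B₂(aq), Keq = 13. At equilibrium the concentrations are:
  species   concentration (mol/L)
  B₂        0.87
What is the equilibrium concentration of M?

[M] = 0.058 mol/L

(PQ₂ is a pure liquid — omitted from Keq.)
At equilibrium, Keq = [B₂]² / [M] = 13.
(0.87)² / ([M]) = 13
[M] = 0.0582 = 0.058 mol/L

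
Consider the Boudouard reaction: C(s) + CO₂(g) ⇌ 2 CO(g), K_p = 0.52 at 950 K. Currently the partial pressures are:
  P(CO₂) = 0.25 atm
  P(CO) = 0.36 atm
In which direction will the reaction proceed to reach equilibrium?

at equilibrium

(C is a pure solid — omitted from Q_p.)
Q_p = P(CO)² / P(CO₂) = (0.36)² / (0.25) = 0.52
Q_p = 0.52 = K_p, so the system is already at equilibrium.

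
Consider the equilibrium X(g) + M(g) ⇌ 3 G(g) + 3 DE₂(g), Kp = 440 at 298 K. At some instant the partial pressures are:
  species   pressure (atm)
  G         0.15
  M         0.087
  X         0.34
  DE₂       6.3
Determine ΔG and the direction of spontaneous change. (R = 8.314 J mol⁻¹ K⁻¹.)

Qp = P(G)³·P(DE₂)³ / (P(X)·P(M)) = (0.15)³·(6.3)³ / ((0.34)·(0.087)) = 28.5
ΔG = RT ln(Qp/Kp) = (8.314 J mol⁻¹ K⁻¹)(298 K) × ln(28.5/440)
   = (2.478 kJ/mol)(-2.737) = -6.78 kJ/mol
ΔG < 0, so the forward reaction is spontaneous (proceeds forward).

ΔG = -6.78 kJ/mol; the forward reaction is spontaneous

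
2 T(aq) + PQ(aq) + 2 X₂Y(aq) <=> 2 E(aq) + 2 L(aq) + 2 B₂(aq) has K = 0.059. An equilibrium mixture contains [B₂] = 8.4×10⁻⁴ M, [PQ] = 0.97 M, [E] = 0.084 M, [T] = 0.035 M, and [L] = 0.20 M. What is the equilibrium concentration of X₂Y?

At equilibrium, K = [E]²·[L]²·[B₂]² / ([T]²·[PQ]·[X₂Y]²) = 0.059.
(0.084)²·(0.20)²·(8.4×10⁻⁴)² / ((0.035)²·(0.97)·([X₂Y])²) = 0.059
[X₂Y]² = 2.84×10⁻⁶ ⇒ [X₂Y] = 0.0017 M

[X₂Y] = 0.0017 M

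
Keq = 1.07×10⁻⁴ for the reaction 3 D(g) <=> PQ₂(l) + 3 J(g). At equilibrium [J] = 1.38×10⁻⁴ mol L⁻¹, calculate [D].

[D] = 0.00291 mol L⁻¹

(PQ₂ is a pure liquid — omitted from Keq.)
At equilibrium, Keq = [J]³ / [D]³ = 1.07×10⁻⁴.
(1.38×10⁻⁴)³ / ([D])³ = 1.07×10⁻⁴
[D]³ = 2.46×10⁻⁸ ⇒ [D] = 0.00291 mol L⁻¹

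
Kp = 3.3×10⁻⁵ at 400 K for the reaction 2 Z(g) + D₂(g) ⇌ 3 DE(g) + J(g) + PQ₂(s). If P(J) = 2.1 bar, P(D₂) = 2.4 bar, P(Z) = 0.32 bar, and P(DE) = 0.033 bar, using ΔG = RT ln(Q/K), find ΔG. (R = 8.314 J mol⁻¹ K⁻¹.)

ΔG = 7.42 kJ/mol

(PQ₂ is a pure solid — omitted from Qp.)
Qp = P(DE)³·P(J) / (P(Z)²·P(D₂)) = (0.033)³·(2.1) / ((0.32)²·(2.4)) = 3.07×10⁻⁴
ΔG = RT ln(Qp/Kp) = (8.314 J mol⁻¹ K⁻¹)(400 K) × ln(3.07×10⁻⁴/3.3×10⁻⁵)
   = (3.326 kJ/mol)(2.230) = 7.42 kJ/mol
ΔG > 0, so the forward reaction is non-spontaneous (proceeds in reverse).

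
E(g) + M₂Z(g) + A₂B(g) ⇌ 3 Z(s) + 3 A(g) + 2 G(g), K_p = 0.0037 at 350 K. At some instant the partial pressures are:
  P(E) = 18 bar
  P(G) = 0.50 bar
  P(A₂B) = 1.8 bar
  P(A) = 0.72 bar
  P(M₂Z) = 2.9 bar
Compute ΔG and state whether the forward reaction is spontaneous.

(Z is a pure solid — omitted from Q_p.)
Q_p = P(A)³·P(G)² / (P(E)·P(M₂Z)·P(A₂B)) = (0.72)³·(0.50)² / ((18)·(2.9)·(1.8)) = 9.93×10⁻⁴
ΔG = RT ln(Q_p/K_p) = (8.314 J mol⁻¹ K⁻¹)(350 K) × ln(9.93×10⁻⁴/0.0037)
   = (2.910 kJ/mol)(-1.315) = -3.83 kJ/mol
ΔG < 0, so the forward reaction is spontaneous (proceeds forward).

ΔG = -3.83 kJ/mol; the forward reaction is spontaneous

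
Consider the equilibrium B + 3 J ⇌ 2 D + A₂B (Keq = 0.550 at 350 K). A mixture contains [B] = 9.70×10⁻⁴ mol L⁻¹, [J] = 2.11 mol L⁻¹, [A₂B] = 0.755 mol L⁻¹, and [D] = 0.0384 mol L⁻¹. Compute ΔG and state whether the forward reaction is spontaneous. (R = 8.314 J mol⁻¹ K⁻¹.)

Q = [D]²·[A₂B] / ([B]·[J]³) = (0.0384)²·(0.755) / ((9.70×10⁻⁴)·(2.11)³) = 0.122
ΔG = RT ln(Q/Keq) = (8.314 J mol⁻¹ K⁻¹)(350 K) × ln(0.122/0.550)
   = (2.910 kJ/mol)(-1.506) = -4.38 kJ/mol
ΔG < 0, so the forward reaction is spontaneous (proceeds forward).

ΔG = -4.38 kJ/mol; the forward reaction is spontaneous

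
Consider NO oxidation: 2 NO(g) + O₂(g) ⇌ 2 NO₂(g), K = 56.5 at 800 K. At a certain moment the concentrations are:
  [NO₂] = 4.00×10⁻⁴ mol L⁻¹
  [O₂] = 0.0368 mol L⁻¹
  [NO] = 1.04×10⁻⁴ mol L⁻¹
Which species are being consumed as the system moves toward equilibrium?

Q = [NO₂]² / ([NO]²·[O₂]) = (4.00×10⁻⁴)² / ((1.04×10⁻⁴)²·(0.0368)) = 402
Q = 402 > K = 56.5: net reverse reaction.

NO₂ (products)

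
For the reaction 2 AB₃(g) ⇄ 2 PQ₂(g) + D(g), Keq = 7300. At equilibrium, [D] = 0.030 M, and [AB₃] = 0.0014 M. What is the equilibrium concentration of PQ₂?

At equilibrium, Keq = [PQ₂]²·[D] / [AB₃]² = 7300.
([PQ₂])²·(0.030) / (0.0014)² = 7300
[PQ₂]² = 0.477 ⇒ [PQ₂] = 0.69 M

[PQ₂] = 0.69 M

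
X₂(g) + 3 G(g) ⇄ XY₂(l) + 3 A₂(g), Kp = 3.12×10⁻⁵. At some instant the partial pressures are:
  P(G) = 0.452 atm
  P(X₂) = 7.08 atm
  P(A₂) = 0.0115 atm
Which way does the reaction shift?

toward products

(XY₂ is a pure liquid — omitted from Qp.)
Qp = P(A₂)³ / (P(X₂)·P(G)³) = (0.0115)³ / ((7.08)·(0.452)³) = 2.33×10⁻⁶
Qp = 2.33×10⁻⁶ < Kp = 3.12×10⁻⁵, so the forward reaction proceeds.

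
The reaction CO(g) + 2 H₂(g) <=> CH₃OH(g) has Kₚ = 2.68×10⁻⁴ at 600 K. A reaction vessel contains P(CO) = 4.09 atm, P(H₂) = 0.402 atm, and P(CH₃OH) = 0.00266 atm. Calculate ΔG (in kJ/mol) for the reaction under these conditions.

Qₚ = P(CH₃OH) / (P(CO)·P(H₂)²) = (0.00266) / ((4.09)·(0.402)²) = 0.00402
ΔG = RT ln(Qₚ/Kₚ) = (8.314 J mol⁻¹ K⁻¹)(600 K) × ln(0.00402/2.68×10⁻⁴)
   = (4.988 kJ/mol)(2.708) = 13.5 kJ/mol
ΔG > 0, so the forward reaction is non-spontaneous (proceeds in reverse).

ΔG = 13.5 kJ/mol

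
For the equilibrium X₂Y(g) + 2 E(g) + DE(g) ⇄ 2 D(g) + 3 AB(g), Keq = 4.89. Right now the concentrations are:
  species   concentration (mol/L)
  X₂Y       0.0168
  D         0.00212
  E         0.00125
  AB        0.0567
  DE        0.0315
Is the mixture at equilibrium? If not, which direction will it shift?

Q = [D]²·[AB]³ / ([X₂Y]·[E]²·[DE]) = (0.00212)²·(0.0567)³ / ((0.0168)·(0.00125)²·(0.0315)) = 0.991
Q = 0.991 < Keq = 4.89: net forward reaction.

no; Q < K, reaction proceeds forward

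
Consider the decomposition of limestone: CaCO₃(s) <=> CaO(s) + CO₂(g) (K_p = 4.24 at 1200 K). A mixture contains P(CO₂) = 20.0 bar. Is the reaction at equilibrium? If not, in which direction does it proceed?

(CaCO₃, CaO are pure solids — omitted from Q_p.)
Q_p = P(CO₂) = 20.0
Q_p = 20.0 > K_p = 4.24, so the reverse reaction proceeds.

toward reactants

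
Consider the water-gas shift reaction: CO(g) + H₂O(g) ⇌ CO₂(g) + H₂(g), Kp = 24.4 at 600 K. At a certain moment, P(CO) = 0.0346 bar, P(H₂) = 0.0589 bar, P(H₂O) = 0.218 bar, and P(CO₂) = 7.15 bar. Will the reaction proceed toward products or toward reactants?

in the reverse direction

Qp = P(CO₂)·P(H₂) / (P(CO)·P(H₂O)) = (7.15)·(0.0589) / ((0.0346)·(0.218)) = 55.8
Qp = 55.8 > Kp = 24.4, so the reverse reaction proceeds.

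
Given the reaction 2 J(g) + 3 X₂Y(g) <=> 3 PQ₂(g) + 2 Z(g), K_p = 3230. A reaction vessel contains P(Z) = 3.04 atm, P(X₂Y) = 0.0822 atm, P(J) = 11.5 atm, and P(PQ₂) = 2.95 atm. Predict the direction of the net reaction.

Q_p = P(PQ₂)³·P(Z)² / (P(J)²·P(X₂Y)³) = (2.95)³·(3.04)² / ((11.5)²·(0.0822)³) = 3230
Q_p = 3230 = K_p, so the system is already at equilibrium.

at equilibrium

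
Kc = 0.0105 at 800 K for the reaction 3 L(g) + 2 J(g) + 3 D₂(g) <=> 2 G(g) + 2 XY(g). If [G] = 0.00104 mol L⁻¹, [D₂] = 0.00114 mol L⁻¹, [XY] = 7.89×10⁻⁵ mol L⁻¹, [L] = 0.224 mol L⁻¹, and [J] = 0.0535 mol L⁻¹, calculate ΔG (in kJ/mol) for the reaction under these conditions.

ΔG = 17.3 kJ/mol

Qc = [G]²·[XY]² / ([L]³·[J]²·[D₂]³) = (0.00104)²·(7.89×10⁻⁵)² / ((0.224)³·(0.0535)²·(0.00114)³) = 0.141
ΔG = RT ln(Qc/Kc) = (8.314 J mol⁻¹ K⁻¹)(800 K) × ln(0.141/0.0105)
   = (6.651 kJ/mol)(2.597) = 17.3 kJ/mol
ΔG > 0, so the forward reaction is non-spontaneous (proceeds in reverse).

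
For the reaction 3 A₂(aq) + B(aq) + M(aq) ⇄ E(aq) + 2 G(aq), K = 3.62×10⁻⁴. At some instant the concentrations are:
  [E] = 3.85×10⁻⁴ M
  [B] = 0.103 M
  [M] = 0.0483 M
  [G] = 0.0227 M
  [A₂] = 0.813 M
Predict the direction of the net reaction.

Q = [E]·[G]² / ([A₂]³·[B]·[M]) = (3.85×10⁻⁴)·(0.0227)² / ((0.813)³·(0.103)·(0.0483)) = 7.42×10⁻⁵
Q = 7.42×10⁻⁵ < K = 3.62×10⁻⁴, so the forward reaction proceeds.

in the forward direction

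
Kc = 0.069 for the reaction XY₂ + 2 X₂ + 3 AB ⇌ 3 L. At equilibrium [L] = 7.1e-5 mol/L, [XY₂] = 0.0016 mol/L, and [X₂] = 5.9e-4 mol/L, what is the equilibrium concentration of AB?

[AB] = 0.21 mol/L

At equilibrium, Kc = [L]³ / ([XY₂]·[X₂]²·[AB]³) = 0.069.
(7.1e-5)³ / ((0.0016)·(5.9e-4)²·([AB])³) = 0.069
[AB]³ = 0.00931 ⇒ [AB] = 0.21 mol/L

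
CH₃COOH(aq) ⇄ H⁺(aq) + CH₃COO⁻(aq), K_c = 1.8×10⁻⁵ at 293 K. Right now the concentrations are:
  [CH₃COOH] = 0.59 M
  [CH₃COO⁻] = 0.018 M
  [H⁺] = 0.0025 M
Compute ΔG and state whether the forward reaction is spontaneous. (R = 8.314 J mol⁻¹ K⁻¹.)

ΔG = 3.52 kJ/mol; the forward reaction is non-spontaneous

Q_c = [H⁺]·[CH₃COO⁻] / [CH₃COOH] = (0.0025)·(0.018) / (0.59) = 7.63×10⁻⁵
ΔG = RT ln(Q_c/K_c) = (8.314 J mol⁻¹ K⁻¹)(293 K) × ln(7.63×10⁻⁵/1.8×10⁻⁵)
   = (2.436 kJ/mol)(1.444) = 3.52 kJ/mol
ΔG > 0, so the forward reaction is non-spontaneous (proceeds in reverse).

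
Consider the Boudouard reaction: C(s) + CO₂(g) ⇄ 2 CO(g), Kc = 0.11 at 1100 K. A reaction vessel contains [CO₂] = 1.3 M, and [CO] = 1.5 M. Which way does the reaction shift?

in the reverse direction

(C is a pure solid — omitted from Qc.)
Qc = [CO]² / [CO₂] = (1.5)² / (1.3) = 1.7
Qc = 1.7 > Kc = 0.11, so the reverse reaction proceeds.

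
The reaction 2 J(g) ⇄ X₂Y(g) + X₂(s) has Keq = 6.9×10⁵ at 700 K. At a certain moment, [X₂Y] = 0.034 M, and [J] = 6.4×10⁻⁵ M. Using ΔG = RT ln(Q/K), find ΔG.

(X₂ is a pure solid — omitted from Q.)
Q = [X₂Y] / [J]² = (0.034) / (6.4×10⁻⁵)² = 8.30×10⁶
ΔG = RT ln(Q/Keq) = (8.314 J mol⁻¹ K⁻¹)(700 K) × ln(8.30×10⁶/6.9×10⁵)
   = (5.820 kJ/mol)(2.487) = 14.5 kJ/mol
ΔG > 0, so the forward reaction is non-spontaneous (proceeds in reverse).

ΔG = 14.5 kJ/mol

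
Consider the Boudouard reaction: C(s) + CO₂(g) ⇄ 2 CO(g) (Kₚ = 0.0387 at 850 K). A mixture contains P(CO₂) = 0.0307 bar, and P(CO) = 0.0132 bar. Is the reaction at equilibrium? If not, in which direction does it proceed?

(C is a pure solid — omitted from Qₚ.)
Qₚ = P(CO)² / P(CO₂) = (0.0132)² / (0.0307) = 0.00568
Qₚ = 0.00568 < Kₚ = 0.0387, so the forward reaction proceeds.

in the forward direction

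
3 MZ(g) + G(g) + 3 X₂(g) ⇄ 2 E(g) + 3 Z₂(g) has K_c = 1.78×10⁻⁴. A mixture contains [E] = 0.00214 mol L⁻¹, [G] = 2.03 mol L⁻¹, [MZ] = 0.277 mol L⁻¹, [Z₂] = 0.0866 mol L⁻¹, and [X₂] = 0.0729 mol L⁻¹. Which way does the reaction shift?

at equilibrium

Q_c = [E]²·[Z₂]³ / ([MZ]³·[G]·[X₂]³) = (0.00214)²·(0.0866)³ / ((0.277)³·(2.03)·(0.0729)³) = 1.78×10⁻⁴
Q_c = 1.78×10⁻⁴ = K_c, so the system is already at equilibrium.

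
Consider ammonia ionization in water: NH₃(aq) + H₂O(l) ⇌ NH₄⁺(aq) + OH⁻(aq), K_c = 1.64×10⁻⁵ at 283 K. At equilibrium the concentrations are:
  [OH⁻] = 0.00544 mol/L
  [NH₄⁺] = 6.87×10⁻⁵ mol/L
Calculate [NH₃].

[NH₃] = 0.0228 mol/L

(H₂O is a pure liquid — omitted from K_c.)
At equilibrium, K_c = [NH₄⁺]·[OH⁻] / [NH₃] = 1.64×10⁻⁵.
(6.87×10⁻⁵)·(0.00544) / ([NH₃]) = 1.64×10⁻⁵
[NH₃] = 0.0228 mol/L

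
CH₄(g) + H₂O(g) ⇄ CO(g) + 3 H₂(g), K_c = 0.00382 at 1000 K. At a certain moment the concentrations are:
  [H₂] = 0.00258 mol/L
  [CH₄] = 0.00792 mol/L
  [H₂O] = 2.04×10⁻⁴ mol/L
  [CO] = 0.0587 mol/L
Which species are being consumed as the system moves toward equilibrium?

Q_c = [CO]·[H₂]³ / ([CH₄]·[H₂O]) = (0.0587)·(0.00258)³ / ((0.00792)·(2.04×10⁻⁴)) = 6.24×10⁻⁴
Q_c = 6.24×10⁻⁴ < K_c = 0.00382: net forward reaction.

CH₄, H₂O (reactants)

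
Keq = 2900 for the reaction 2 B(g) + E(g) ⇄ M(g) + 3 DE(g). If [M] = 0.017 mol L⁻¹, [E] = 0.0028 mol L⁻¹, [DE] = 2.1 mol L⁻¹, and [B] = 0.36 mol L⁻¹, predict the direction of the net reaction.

to the right

Q = [M]·[DE]³ / ([B]²·[E]) = (0.017)·(2.1)³ / ((0.36)²·(0.0028)) = 430
Q = 430 < Keq = 2900, so the forward reaction proceeds.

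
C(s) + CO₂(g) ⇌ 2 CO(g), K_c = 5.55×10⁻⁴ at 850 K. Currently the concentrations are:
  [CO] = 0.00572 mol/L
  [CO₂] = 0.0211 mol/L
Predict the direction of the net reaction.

(C is a pure solid — omitted from Q_c.)
Q_c = [CO]² / [CO₂] = (0.00572)² / (0.0211) = 0.00155
Q_c = 0.00155 > K_c = 5.55×10⁻⁴, so the reverse reaction proceeds.

toward reactants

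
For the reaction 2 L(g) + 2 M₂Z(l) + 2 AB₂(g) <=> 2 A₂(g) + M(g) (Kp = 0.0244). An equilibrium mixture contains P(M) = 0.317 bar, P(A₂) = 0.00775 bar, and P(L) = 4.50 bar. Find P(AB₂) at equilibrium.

P(AB₂) = 0.00621 bar

(M₂Z is a pure liquid — omitted from Kp.)
At equilibrium, Kp = P(A₂)²·P(M) / (P(L)²·P(AB₂)²) = 0.0244.
(0.00775)²·(0.317) / ((4.50)²·(P(AB₂))²) = 0.0244
P(AB₂)² = 3.85×10⁻⁵ ⇒ P(AB₂) = 0.00621 bar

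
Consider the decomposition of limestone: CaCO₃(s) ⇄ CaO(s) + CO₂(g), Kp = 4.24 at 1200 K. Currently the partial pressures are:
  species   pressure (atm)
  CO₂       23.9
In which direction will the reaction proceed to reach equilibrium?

(CaCO₃, CaO are pure solids — omitted from Qp.)
Qp = P(CO₂) = 23.9
Qp = 23.9 > Kp = 4.24, so the reverse reaction proceeds.

to the left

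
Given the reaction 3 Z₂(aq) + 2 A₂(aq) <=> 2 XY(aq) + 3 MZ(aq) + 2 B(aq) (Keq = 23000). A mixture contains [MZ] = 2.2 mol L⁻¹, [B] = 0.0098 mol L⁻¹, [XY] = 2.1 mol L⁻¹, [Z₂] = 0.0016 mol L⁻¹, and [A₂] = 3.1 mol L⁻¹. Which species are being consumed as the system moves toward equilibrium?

XY, MZ, B (products)

Q = [XY]²·[MZ]³·[B]² / ([Z₂]³·[A₂]²) = (2.1)²·(2.2)³·(0.0098)² / ((0.0016)³·(3.1)²) = 1.1×10⁵
Q = 1.1×10⁵ > Keq = 23000: net reverse reaction.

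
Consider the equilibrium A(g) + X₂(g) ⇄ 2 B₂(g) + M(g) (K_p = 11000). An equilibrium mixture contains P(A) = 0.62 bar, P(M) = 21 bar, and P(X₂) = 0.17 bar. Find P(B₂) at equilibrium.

P(B₂) = 7.4 bar

At equilibrium, K_p = P(B₂)²·P(M) / (P(A)·P(X₂)) = 11000.
(P(B₂))²·(21) / ((0.62)·(0.17)) = 11000
P(B₂)² = 55.2 ⇒ P(B₂) = 7.4 bar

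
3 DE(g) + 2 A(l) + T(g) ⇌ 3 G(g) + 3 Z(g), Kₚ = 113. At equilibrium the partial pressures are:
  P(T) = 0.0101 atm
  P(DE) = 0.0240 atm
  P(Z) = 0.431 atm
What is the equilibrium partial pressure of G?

(A is a pure liquid — omitted from Kₚ.)
At equilibrium, Kₚ = P(G)³·P(Z)³ / (P(DE)³·P(T)) = 113.
(P(G))³·(0.431)³ / ((0.0240)³·(0.0101)) = 113
P(G)³ = 1.97e-4 ⇒ P(G) = 0.0582 atm

P(G) = 0.0582 atm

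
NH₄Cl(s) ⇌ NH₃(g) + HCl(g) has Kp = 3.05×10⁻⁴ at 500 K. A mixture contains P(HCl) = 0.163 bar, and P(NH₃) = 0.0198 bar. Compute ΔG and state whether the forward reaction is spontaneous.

ΔG = 9.81 kJ/mol; the forward reaction is non-spontaneous

(NH₄Cl is a pure solid — omitted from Qp.)
Qp = P(NH₃)·P(HCl) = (0.0198)·(0.163) = 0.00323
ΔG = RT ln(Qp/Kp) = (8.314 J mol⁻¹ K⁻¹)(500 K) × ln(0.00323/3.05×10⁻⁴)
   = (4.157 kJ/mol)(2.360) = 9.81 kJ/mol
ΔG > 0, so the forward reaction is non-spontaneous (proceeds in reverse).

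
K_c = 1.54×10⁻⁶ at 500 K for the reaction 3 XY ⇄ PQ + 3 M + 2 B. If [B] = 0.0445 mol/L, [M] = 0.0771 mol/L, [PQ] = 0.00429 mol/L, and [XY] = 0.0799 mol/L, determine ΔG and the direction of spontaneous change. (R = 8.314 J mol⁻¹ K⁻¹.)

ΔG = 6.65 kJ/mol; the forward reaction is non-spontaneous

Q_c = [PQ]·[M]³·[B]² / [XY]³ = (0.00429)·(0.0771)³·(0.0445)² / (0.0799)³ = 7.63×10⁻⁶
ΔG = RT ln(Q_c/K_c) = (8.314 J mol⁻¹ K⁻¹)(500 K) × ln(7.63×10⁻⁶/1.54×10⁻⁶)
   = (4.157 kJ/mol)(1.600) = 6.65 kJ/mol
ΔG > 0, so the forward reaction is non-spontaneous (proceeds in reverse).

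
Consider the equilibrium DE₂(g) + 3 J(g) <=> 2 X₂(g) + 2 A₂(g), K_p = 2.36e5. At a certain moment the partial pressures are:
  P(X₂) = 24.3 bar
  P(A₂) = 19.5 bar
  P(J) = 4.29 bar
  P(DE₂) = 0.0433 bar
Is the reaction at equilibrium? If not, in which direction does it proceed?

forward (toward products)

Q_p = P(X₂)²·P(A₂)² / (P(DE₂)·P(J)³) = (24.3)²·(19.5)² / ((0.0433)·(4.29)³) = 65700
Q_p = 65700 < K_p = 2.36e5, so the forward reaction proceeds.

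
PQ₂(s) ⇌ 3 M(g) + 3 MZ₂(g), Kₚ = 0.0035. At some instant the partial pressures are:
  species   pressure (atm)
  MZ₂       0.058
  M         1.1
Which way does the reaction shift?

to the right

(PQ₂ is a pure solid — omitted from Qₚ.)
Qₚ = P(M)³·P(MZ₂)³ = (1.1)³·(0.058)³ = 2.6×10⁻⁴
Qₚ = 2.6×10⁻⁴ < Kₚ = 0.0035, so the forward reaction proceeds.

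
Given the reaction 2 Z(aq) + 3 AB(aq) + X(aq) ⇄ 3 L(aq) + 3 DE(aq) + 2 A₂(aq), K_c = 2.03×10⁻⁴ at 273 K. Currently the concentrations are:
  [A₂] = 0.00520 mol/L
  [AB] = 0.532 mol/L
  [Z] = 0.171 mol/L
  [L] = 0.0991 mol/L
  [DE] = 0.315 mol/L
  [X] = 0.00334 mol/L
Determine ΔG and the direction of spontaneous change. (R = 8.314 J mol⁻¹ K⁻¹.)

ΔG = -2.93 kJ/mol; the forward reaction is spontaneous

Q_c = [L]³·[DE]³·[A₂]² / ([Z]²·[AB]³·[X]) = (0.0991)³·(0.315)³·(0.00520)² / ((0.171)²·(0.532)³·(0.00334)) = 5.59×10⁻⁵
ΔG = RT ln(Q_c/K_c) = (8.314 J mol⁻¹ K⁻¹)(273 K) × ln(5.59×10⁻⁵/2.03×10⁻⁴)
   = (2.270 kJ/mol)(-1.290) = -2.93 kJ/mol
ΔG < 0, so the forward reaction is spontaneous (proceeds forward).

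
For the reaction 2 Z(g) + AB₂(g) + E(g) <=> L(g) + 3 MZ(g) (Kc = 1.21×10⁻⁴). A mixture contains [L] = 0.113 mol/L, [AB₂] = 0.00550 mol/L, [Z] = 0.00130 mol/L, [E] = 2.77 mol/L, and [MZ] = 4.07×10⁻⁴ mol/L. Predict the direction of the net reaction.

reverse (toward reactants)

Qc = [L]·[MZ]³ / ([Z]²·[AB₂]·[E]) = (0.113)·(4.07×10⁻⁴)³ / ((0.00130)²·(0.00550)·(2.77)) = 2.96×10⁻⁴
Qc = 2.96×10⁻⁴ > Kc = 1.21×10⁻⁴, so the reverse reaction proceeds.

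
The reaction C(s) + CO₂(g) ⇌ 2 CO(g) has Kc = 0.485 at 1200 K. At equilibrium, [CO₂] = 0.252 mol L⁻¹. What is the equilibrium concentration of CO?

[CO] = 0.350 mol L⁻¹

(C is a pure solid — omitted from Kc.)
At equilibrium, Kc = [CO]² / [CO₂] = 0.485.
([CO])² / (0.252) = 0.485
[CO]² = 0.122 ⇒ [CO] = 0.350 mol L⁻¹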